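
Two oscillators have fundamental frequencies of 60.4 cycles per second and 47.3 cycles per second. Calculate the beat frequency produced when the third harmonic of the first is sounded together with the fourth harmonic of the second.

Third harmonic of the first: 3·60.4 = 181.2 Hz.
Fourth harmonic of the second: 4·47.3 = 189.2 Hz.
f_beat = |181.2 − 189.2| = 8.0 Hz.

8.0 Hz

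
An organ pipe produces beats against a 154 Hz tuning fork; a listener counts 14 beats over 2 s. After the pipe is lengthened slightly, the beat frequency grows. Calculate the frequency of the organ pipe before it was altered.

147 Hz

Beat frequency = 14/2 = 7 Hz.
|f − 154| = 7, so the organ pipe was at either 147 Hz or 161 Hz.
A longer pipe has a lower fundamental; the adjustment lowers the organ pipe's frequency.
The beat rate rose, so the adjustment moved the organ pipe further from 154 Hz — it was already below the reference.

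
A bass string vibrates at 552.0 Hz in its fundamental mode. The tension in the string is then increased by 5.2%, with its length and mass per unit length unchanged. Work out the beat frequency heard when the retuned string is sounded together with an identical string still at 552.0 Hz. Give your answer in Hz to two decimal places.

14.17 Hz

For a string, f ∝ √T, so the new frequency is 552.0·√1.052 = 566.1701 Hz.
f_beat = |566.1701 − 552.0| = 14.17 Hz.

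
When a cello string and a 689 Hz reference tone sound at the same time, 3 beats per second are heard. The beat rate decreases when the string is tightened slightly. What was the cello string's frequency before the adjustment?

686 Hz

|f − 689| = 3, so the cello string was at either 686 Hz or 692 Hz.
Increasing tension raises a string's frequency; the adjustment raises the cello string's frequency.
The beat rate fell, so the adjustment moved the cello string toward 689 Hz — it must have started below the reference.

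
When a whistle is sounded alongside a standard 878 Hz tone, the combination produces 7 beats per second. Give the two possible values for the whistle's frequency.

871 Hz or 885 Hz

|f − 878| = 7, so f = 878 ± 7.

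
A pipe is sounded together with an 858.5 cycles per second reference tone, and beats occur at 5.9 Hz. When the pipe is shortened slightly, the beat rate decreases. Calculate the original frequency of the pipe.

852.6 Hz

|f − 858.5| = 5.9, so the pipe was at either 852.6 Hz or 864.4 Hz.
A shorter pipe has a higher fundamental; the adjustment raises the pipe's frequency.
The beat rate fell, so the adjustment moved the pipe toward 858.5 Hz — it must have started below the reference.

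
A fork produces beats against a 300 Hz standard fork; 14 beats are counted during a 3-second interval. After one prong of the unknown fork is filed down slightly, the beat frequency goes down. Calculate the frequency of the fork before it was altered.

Beat frequency = 14/3 = 4.6667 Hz.
|f − 300| = 4.6667, so the fork was at either 295.3333 Hz or 304.6667 Hz.
Filing a prong removes mass and raises the fork's frequency; the adjustment raises the fork's frequency.
The beat rate fell, so the adjustment moved the fork toward 300 Hz — it must have started below the reference.

295.3333 Hz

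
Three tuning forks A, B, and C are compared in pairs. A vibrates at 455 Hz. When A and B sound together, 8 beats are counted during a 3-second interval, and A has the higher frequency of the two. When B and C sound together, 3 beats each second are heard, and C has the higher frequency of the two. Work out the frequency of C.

455.3333 Hz

A–B: Beat frequency = 8/3 = 2.6667 Hz.
B is below A, so f_B = 455 − 2.6667 = 452.3333 Hz.
C is above B, so f_C = 452.3333 + 3 = 455.3333 Hz.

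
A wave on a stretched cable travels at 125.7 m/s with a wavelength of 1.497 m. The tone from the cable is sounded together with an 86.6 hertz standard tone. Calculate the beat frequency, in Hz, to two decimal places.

2.63 Hz

Source frequency f = v/λ = 125.7/1.497 = 83.9679 Hz.
f_beat = |83.9679 − 86.6| = 2.63 Hz.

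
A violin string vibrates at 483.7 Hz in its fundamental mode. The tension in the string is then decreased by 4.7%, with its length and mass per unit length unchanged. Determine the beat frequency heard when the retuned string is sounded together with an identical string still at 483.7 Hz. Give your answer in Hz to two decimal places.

For a string, f ∝ √T, so the new frequency is 483.7·√0.953 = 472.1963 Hz.
f_beat = |472.1963 − 483.7| = 11.50 Hz.

11.50 Hz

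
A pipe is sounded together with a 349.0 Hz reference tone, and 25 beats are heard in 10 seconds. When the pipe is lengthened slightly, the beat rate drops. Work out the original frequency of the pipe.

Beat frequency = 25/10 = 2.5 Hz.
|f − 349.0| = 2.5, so the pipe was at either 346.5 Hz or 351.5 Hz.
A longer pipe has a lower fundamental; the adjustment lowers the pipe's frequency.
The beat rate fell, so the adjustment moved the pipe toward 349.0 Hz — it must have started above the reference.

351.5 Hz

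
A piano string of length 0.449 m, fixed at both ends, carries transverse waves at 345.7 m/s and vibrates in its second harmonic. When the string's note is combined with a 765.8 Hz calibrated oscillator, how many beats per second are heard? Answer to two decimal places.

4.13 Hz

For a string fixed at both ends, f_n = n·v/(2L) = 2·345.7/(2·0.449) = 769.9332 Hz.
f_beat = |769.9332 − 765.8| = 4.13 Hz.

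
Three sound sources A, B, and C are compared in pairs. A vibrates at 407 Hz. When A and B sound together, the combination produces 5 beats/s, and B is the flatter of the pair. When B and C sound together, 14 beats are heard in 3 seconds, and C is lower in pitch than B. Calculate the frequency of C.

397.3333 Hz

B is below A, so f_B = 407 − 5 = 402 Hz.
B–C: Beat frequency = 14/3 = 4.6667 Hz.
C is below B, so f_C = 402 − 4.6667 = 397.3333 Hz.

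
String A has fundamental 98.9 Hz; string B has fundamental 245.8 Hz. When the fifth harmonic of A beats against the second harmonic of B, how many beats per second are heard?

2.9 Hz

Fifth harmonic of the first: 5·98.9 = 494.5 Hz.
Second harmonic of the second: 2·245.8 = 491.6 Hz.
f_beat = |494.5 − 491.6| = 2.9 Hz.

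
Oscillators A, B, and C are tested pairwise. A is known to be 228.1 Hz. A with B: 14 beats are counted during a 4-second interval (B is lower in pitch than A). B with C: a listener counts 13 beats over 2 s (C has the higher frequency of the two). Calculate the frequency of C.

231.1 Hz

A–B: Beat frequency = 14/4 = 3.5 Hz.
B is below A, so f_B = 228.1 − 3.5 = 224.6 Hz.
B–C: Beat frequency = 13/2 = 6.5 Hz.
C is above B, so f_C = 224.6 + 6.5 = 231.1 Hz.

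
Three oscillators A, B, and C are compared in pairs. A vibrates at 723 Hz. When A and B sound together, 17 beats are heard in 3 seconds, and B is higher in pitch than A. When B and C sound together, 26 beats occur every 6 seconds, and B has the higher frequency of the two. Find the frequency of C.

724.3333 Hz

A–B: Beat frequency = 17/3 = 5.6667 Hz.
B is above A, so f_B = 723 + 5.6667 = 728.6667 Hz.
B–C: Beat frequency = 26/6 = 4.3333 Hz.
C is below B, so f_C = 728.6667 − 4.3333 = 724.3333 Hz.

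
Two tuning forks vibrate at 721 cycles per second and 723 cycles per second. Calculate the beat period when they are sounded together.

f_beat = |721 − 723| = 2 Hz.
Beat period T = 1 / f_beat = 1 / 2 s.

0.500 s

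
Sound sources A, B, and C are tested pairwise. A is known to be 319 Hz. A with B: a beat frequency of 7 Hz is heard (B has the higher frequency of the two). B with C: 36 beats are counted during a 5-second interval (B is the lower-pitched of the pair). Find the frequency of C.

333.2 Hz

B is above A, so f_B = 319 + 7 = 326 Hz.
B–C: Beat frequency = 36/5 = 7.2 Hz.
C is above B, so f_C = 326 + 7.2 = 333.2 Hz.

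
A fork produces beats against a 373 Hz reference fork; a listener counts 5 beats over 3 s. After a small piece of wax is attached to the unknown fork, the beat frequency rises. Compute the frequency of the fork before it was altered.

Beat frequency = 5/3 = 1.6667 Hz.
|f − 373| = 1.6667, so the fork was at either 371.3333 Hz or 374.6667 Hz.
Loading a fork with wax lowers its frequency; the adjustment lowers the fork's frequency.
The beat rate rose, so the adjustment moved the fork further from 373 Hz — it was already below the reference.

371.3333 Hz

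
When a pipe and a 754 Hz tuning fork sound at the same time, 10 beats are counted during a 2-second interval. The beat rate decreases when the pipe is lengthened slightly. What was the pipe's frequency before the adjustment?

Beat frequency = 10/2 = 5 Hz.
|f − 754| = 5, so the pipe was at either 749 Hz or 759 Hz.
A longer pipe has a lower fundamental; the adjustment lowers the pipe's frequency.
The beat rate fell, so the adjustment moved the pipe toward 754 Hz — it must have started above the reference.

759 Hz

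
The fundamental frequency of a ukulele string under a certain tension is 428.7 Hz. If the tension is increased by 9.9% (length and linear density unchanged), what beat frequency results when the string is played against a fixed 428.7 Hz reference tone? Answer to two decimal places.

For a string, f ∝ √T, so the new frequency is 428.7·√1.099 = 449.4199 Hz.
f_beat = |449.4199 − 428.7| = 20.72 Hz.

20.72 Hz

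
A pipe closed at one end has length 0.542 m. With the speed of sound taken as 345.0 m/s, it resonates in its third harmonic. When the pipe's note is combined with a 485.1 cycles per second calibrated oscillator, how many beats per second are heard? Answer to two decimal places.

Closed pipe (odd harmonics): f_n = n·v/(4L) = 3·345.0/(4·0.542) = 477.3985 Hz.
f_beat = |477.3985 − 485.1| = 7.70 Hz.

7.70 Hz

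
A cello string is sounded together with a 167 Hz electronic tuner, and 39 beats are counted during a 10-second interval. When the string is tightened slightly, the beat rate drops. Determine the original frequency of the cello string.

163.1 Hz

Beat frequency = 39/10 = 3.9 Hz.
|f − 167| = 3.9, so the cello string was at either 163.1 Hz or 170.9 Hz.
Increasing tension raises a string's frequency; the adjustment raises the cello string's frequency.
The beat rate fell, so the adjustment moved the cello string toward 167 Hz — it must have started below the reference.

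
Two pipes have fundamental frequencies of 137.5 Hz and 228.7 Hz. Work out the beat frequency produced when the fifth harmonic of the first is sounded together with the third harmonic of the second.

Fifth harmonic of the first: 5·137.5 = 687.5 Hz.
Third harmonic of the second: 3·228.7 = 686.1 Hz.
f_beat = |687.5 − 686.1| = 1.4 Hz.

1.4 Hz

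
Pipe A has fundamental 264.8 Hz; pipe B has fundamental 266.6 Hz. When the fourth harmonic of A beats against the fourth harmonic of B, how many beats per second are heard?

7.2 Hz

Fourth harmonic of the first: 4·264.8 = 1059.2 Hz.
Fourth harmonic of the second: 4·266.6 = 1066.4 Hz.
f_beat = |1059.2 − 1066.4| = 7.2 Hz.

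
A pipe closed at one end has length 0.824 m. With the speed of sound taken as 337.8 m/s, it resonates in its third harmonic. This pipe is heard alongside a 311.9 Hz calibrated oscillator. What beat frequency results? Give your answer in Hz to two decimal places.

Closed pipe (odd harmonics): f_n = n·v/(4L) = 3·337.8/(4·0.824) = 307.4636 Hz.
f_beat = |307.4636 − 311.9| = 4.44 Hz.

4.44 Hz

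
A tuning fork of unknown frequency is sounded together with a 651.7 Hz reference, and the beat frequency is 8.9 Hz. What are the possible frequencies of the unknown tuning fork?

642.8 Hz or 660.6 Hz

|f − 651.7| = 8.9, so f = 651.7 ± 8.9.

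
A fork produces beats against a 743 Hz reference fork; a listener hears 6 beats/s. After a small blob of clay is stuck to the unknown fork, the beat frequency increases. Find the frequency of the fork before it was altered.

737 Hz

|f − 743| = 6, so the fork was at either 737 Hz or 749 Hz.
Adding mass to a fork lowers its frequency; the adjustment lowers the fork's frequency.
The beat rate rose, so the adjustment moved the fork further from 743 Hz — it was already below the reference.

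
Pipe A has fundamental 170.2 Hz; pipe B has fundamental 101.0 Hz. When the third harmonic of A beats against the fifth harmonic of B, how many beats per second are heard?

5.6 Hz

Third harmonic of the first: 3·170.2 = 510.6 Hz.
Fifth harmonic of the second: 5·101.0 = 505.0 Hz.
f_beat = |510.6 − 505.0| = 5.6 Hz.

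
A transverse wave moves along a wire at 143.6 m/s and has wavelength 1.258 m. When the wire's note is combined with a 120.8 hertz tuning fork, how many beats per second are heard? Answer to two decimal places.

6.65 Hz

Source frequency f = v/λ = 143.6/1.258 = 114.1494 Hz.
f_beat = |114.1494 − 120.8| = 6.65 Hz.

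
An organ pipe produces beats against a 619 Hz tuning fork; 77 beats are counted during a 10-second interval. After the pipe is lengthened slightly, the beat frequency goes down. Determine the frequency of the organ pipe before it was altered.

Beat frequency = 77/10 = 7.7 Hz.
|f − 619| = 7.7, so the organ pipe was at either 611.3 Hz or 626.7 Hz.
A longer pipe has a lower fundamental; the adjustment lowers the organ pipe's frequency.
The beat rate fell, so the adjustment moved the organ pipe toward 619 Hz — it must have started above the reference.

626.7 Hz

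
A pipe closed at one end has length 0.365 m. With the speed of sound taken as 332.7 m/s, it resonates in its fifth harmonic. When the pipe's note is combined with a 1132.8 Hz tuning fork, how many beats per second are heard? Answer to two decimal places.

Closed pipe (odd harmonics): f_n = n·v/(4L) = 5·332.7/(4·0.365) = 1139.3836 Hz.
f_beat = |1139.3836 − 1132.8| = 6.58 Hz.

6.58 Hz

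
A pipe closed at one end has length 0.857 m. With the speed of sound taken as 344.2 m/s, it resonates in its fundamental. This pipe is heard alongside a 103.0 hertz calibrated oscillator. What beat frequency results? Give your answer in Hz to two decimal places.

Closed pipe (odd harmonics): f_n = n·v/(4L) = 1·344.2/(4·0.857) = 100.4084 Hz.
f_beat = |100.4084 − 103.0| = 2.59 Hz.

2.59 Hz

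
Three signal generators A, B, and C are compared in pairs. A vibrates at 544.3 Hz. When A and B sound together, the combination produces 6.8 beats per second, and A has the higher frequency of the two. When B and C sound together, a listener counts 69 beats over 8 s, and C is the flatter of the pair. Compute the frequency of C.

528.875 Hz

B is below A, so f_B = 544.3 − 6.8 = 537.5 Hz.
B–C: Beat frequency = 69/8 = 8.625 Hz.
C is below B, so f_C = 537.5 − 8.625 = 528.875 Hz.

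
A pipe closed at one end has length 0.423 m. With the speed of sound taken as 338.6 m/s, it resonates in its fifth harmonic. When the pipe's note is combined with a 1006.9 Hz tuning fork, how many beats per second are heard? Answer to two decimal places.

Closed pipe (odd harmonics): f_n = n·v/(4L) = 5·338.6/(4·0.423) = 1000.5910 Hz.
f_beat = |1000.5910 − 1006.9| = 6.31 Hz.

6.31 Hz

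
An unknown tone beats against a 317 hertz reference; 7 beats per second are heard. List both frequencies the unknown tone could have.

310 Hz or 324 Hz

|f − 317| = 7, so f = 317 ± 7.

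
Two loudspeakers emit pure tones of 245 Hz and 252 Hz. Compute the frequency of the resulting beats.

The beat frequency equals the magnitude of the frequency difference.
|245 − 252| = 7 Hz.

7 Hz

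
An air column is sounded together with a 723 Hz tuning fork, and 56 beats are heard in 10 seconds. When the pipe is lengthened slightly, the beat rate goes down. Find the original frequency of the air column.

Beat frequency = 56/10 = 5.6 Hz.
|f − 723| = 5.6, so the air column was at either 717.4 Hz or 728.6 Hz.
A longer pipe has a lower fundamental; the adjustment lowers the air column's frequency.
The beat rate fell, so the adjustment moved the air column toward 723 Hz — it must have started above the reference.

728.6 Hz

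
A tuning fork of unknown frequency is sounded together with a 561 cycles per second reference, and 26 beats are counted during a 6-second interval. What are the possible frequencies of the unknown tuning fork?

556.6667 Hz or 565.3333 Hz

Beat frequency = 26/6 = 4.3333 Hz.
|f − 561| = 4.3333, so f = 561 ± 4.3333.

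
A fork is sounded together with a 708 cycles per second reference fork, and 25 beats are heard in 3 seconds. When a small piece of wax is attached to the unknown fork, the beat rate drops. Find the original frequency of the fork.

Beat frequency = 25/3 = 8.3333 Hz.
|f − 708| = 8.3333, so the fork was at either 699.6667 Hz or 716.3333 Hz.
Loading a fork with wax lowers its frequency; the adjustment lowers the fork's frequency.
The beat rate fell, so the adjustment moved the fork toward 708 Hz — it must have started above the reference.

716.3333 Hz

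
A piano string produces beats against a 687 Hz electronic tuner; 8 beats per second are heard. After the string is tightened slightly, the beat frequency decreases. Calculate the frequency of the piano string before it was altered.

679 Hz

|f − 687| = 8, so the piano string was at either 679 Hz or 695 Hz.
Increasing tension raises a string's frequency; the adjustment raises the piano string's frequency.
The beat rate fell, so the adjustment moved the piano string toward 687 Hz — it must have started below the reference.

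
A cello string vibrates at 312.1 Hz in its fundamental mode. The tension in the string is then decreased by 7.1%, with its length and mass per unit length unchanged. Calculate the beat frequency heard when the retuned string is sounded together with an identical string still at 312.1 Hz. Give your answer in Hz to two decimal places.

For a string, f ∝ √T, so the new frequency is 312.1·√0.929 = 300.8165 Hz.
f_beat = |300.8165 − 312.1| = 11.28 Hz.

11.28 Hz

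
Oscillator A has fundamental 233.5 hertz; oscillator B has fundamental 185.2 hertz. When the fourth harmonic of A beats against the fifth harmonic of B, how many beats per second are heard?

Fourth harmonic of the first: 4·233.5 = 934.0 Hz.
Fifth harmonic of the second: 5·185.2 = 926.0 Hz.
f_beat = |934.0 − 926.0| = 8.0 Hz.

8.0 Hz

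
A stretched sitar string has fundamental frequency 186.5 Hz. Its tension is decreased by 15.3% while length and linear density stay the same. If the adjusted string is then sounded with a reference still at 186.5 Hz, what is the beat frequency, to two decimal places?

For a string, f ∝ √T, so the new frequency is 186.5·√0.847 = 171.6408 Hz.
f_beat = |171.6408 − 186.5| = 14.86 Hz.

14.86 Hz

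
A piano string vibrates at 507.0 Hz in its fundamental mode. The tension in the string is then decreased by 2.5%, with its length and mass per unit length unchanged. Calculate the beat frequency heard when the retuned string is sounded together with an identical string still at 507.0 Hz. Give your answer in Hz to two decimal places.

6.38 Hz

For a string, f ∝ √T, so the new frequency is 507.0·√0.975 = 500.6224 Hz.
f_beat = |500.6224 − 507.0| = 6.38 Hz.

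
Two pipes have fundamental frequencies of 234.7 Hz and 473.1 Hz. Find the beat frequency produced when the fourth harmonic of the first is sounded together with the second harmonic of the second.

Fourth harmonic of the first: 4·234.7 = 938.8 Hz.
Second harmonic of the second: 2·473.1 = 946.2 Hz.
f_beat = |938.8 − 946.2| = 7.4 Hz.

7.4 Hz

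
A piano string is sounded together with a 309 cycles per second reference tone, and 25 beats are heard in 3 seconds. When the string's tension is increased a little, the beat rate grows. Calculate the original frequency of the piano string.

Beat frequency = 25/3 = 8.3333 Hz.
|f − 309| = 8.3333, so the piano string was at either 300.6667 Hz or 317.3333 Hz.
Higher tension means higher frequency; the adjustment raises the piano string's frequency.
The beat rate rose, so the adjustment moved the piano string further from 309 Hz — it was already above the reference.

317.3333 Hz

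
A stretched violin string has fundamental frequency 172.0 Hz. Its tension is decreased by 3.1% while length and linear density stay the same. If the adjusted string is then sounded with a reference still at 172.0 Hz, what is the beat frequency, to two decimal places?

2.69 Hz

For a string, f ∝ √T, so the new frequency is 172.0·√0.969 = 169.3130 Hz.
f_beat = |169.3130 − 172.0| = 2.69 Hz.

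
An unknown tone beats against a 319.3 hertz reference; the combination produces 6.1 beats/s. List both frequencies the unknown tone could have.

|f − 319.3| = 6.1, so f = 319.3 ± 6.1.

313.2 Hz or 325.4 Hz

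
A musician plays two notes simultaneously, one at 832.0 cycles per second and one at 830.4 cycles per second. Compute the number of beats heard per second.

f_beat = |f₁ − f₂|.
|832.0 − 830.4| = 1.6 Hz.

1.6 Hz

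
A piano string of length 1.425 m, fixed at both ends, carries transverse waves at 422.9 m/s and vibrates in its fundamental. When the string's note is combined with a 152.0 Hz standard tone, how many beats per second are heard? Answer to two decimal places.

For a string fixed at both ends, f_n = n·v/(2L) = 1·422.9/(2·1.425) = 148.3860 Hz.
f_beat = |148.3860 − 152.0| = 3.61 Hz.

3.61 Hz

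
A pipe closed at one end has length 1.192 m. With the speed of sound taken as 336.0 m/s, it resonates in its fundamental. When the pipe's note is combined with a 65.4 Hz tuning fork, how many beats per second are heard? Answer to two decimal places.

Closed pipe (odd harmonics): f_n = n·v/(4L) = 1·336.0/(4·1.192) = 70.4698 Hz.
f_beat = |70.4698 − 65.4| = 5.07 Hz.

5.07 Hz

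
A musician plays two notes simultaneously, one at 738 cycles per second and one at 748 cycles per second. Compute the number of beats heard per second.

The beat frequency equals the magnitude of the frequency difference.
|738 − 748| = 10 Hz.

10 Hz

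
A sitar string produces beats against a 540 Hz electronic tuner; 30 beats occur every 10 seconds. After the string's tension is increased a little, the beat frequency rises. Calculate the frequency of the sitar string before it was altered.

543 Hz

Beat frequency = 30/10 = 3 Hz.
|f − 540| = 3, so the sitar string was at either 537 Hz or 543 Hz.
Higher tension means higher frequency; the adjustment raises the sitar string's frequency.
The beat rate rose, so the adjustment moved the sitar string further from 540 Hz — it was already above the reference.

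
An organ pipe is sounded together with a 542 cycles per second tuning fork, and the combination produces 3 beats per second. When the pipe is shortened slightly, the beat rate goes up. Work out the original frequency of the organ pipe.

545 Hz

|f − 542| = 3, so the organ pipe was at either 539 Hz or 545 Hz.
A shorter pipe has a higher fundamental; the adjustment raises the organ pipe's frequency.
The beat rate rose, so the adjustment moved the organ pipe further from 542 Hz — it was already above the reference.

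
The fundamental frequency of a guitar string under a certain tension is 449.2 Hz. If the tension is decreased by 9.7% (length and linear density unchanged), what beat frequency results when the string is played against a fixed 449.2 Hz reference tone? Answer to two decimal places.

For a string, f ∝ √T, so the new frequency is 449.2·√0.903 = 426.8582 Hz.
f_beat = |426.8582 − 449.2| = 22.34 Hz.

22.34 Hz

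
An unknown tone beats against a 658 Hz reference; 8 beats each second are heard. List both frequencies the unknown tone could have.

|f − 658| = 8, so f = 658 ± 8.

650 Hz or 666 Hz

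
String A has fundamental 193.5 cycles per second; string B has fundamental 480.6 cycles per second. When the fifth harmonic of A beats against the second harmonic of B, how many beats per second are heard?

6.3 Hz

Fifth harmonic of the first: 5·193.5 = 967.5 Hz.
Second harmonic of the second: 2·480.6 = 961.2 Hz.
f_beat = |967.5 − 961.2| = 6.3 Hz.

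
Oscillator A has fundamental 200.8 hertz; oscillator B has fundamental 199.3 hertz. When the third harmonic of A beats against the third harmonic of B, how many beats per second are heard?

Third harmonic of the first: 3·200.8 = 602.4 Hz.
Third harmonic of the second: 3·199.3 = 597.9 Hz.
f_beat = |602.4 − 597.9| = 4.5 Hz.

4.5 Hz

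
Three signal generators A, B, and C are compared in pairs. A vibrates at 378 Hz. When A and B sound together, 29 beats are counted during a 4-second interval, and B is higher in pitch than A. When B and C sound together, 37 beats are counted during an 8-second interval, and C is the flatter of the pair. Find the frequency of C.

380.625 Hz

A–B: Beat frequency = 29/4 = 7.25 Hz.
B is above A, so f_B = 378 + 7.25 = 385.25 Hz.
B–C: Beat frequency = 37/8 = 4.625 Hz.
C is below B, so f_C = 385.25 − 4.625 = 380.625 Hz.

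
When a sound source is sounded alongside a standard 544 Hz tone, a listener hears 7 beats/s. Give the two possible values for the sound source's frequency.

|f − 544| = 7, so f = 544 ± 7.

537 Hz or 551 Hz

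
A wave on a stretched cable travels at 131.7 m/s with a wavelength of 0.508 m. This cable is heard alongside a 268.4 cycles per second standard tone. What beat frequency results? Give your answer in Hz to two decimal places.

Source frequency f = v/λ = 131.7/0.508 = 259.2520 Hz.
f_beat = |259.2520 − 268.4| = 9.15 Hz.

9.15 Hz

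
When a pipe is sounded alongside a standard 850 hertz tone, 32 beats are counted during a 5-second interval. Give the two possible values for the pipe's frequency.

Beat frequency = 32/5 = 6.4 Hz.
|f − 850| = 6.4, so f = 850 ± 6.4.

843.6 Hz or 856.4 Hz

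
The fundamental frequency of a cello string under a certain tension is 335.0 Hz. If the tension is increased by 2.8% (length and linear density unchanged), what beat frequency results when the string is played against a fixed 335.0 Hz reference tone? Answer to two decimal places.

4.66 Hz

For a string, f ∝ √T, so the new frequency is 335.0·√1.028 = 339.6576 Hz.
f_beat = |339.6576 − 335.0| = 4.66 Hz.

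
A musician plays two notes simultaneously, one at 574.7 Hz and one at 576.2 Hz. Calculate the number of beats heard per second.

1.5 Hz

Beats arise from superposition of two nearby frequencies; the beat rate is |f₁ − f₂|.
|574.7 − 576.2| = 1.5 Hz.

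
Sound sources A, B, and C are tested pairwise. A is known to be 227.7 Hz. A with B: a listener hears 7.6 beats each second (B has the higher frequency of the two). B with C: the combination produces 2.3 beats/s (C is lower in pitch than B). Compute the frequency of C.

233 Hz

B is above A, so f_B = 227.7 + 7.6 = 235.3 Hz.
C is below B, so f_C = 235.3 − 2.3 = 233 Hz.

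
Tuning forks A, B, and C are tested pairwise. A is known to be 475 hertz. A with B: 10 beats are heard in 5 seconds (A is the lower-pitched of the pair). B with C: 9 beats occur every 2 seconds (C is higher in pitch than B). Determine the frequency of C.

481.5 Hz

A–B: Beat frequency = 10/5 = 2 Hz.
B is above A, so f_B = 475 + 2 = 477 Hz.
B–C: Beat frequency = 9/2 = 4.5 Hz.
C is above B, so f_C = 477 + 4.5 = 481.5 Hz.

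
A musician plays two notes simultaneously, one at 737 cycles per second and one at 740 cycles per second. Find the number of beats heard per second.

3 Hz

f_beat = |f₁ − f₂|.
|737 − 740| = 3 Hz.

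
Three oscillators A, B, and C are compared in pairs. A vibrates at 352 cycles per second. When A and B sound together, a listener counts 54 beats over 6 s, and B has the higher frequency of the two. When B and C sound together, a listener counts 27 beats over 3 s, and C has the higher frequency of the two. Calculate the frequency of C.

370 Hz

A–B: Beat frequency = 54/6 = 9 Hz.
B is above A, so f_B = 352 + 9 = 361 Hz.
B–C: Beat frequency = 27/3 = 9 Hz.
C is above B, so f_C = 361 + 9 = 370 Hz.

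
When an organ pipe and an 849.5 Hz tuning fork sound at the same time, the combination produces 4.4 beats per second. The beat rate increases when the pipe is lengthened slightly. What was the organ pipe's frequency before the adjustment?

845.1 Hz

|f − 849.5| = 4.4, so the organ pipe was at either 845.1 Hz or 853.9 Hz.
A longer pipe has a lower fundamental; the adjustment lowers the organ pipe's frequency.
The beat rate rose, so the adjustment moved the organ pipe further from 849.5 Hz — it was already below the reference.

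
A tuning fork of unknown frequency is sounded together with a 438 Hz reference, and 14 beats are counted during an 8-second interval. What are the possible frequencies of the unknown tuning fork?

436.25 Hz or 439.75 Hz

Beat frequency = 14/8 = 1.75 Hz.
|f − 438| = 1.75, so f = 438 ± 1.75.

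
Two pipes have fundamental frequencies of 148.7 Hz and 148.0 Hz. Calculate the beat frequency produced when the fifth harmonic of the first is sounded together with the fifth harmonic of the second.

Fifth harmonic of the first: 5·148.7 = 743.5 Hz.
Fifth harmonic of the second: 5·148.0 = 740.0 Hz.
f_beat = |743.5 − 740.0| = 3.5 Hz.

3.5 Hz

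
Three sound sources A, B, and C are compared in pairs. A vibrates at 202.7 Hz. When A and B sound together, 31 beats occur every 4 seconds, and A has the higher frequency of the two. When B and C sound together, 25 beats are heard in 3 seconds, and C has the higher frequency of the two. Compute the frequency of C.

A–B: Beat frequency = 31/4 = 7.75 Hz.
B is below A, so f_B = 202.7 − 7.75 = 194.95 Hz.
B–C: Beat frequency = 25/3 = 8.3333 Hz.
C is above B, so f_C = 194.95 + 8.3333 = 203.2833 Hz.

203.2833 Hz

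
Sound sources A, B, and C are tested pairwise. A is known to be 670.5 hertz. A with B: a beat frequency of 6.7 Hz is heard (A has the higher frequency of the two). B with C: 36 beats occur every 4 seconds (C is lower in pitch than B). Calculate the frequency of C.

B is below A, so f_B = 670.5 − 6.7 = 663.8 Hz.
B–C: Beat frequency = 36/4 = 9 Hz.
C is below B, so f_C = 663.8 − 9 = 654.8 Hz.

654.8 Hz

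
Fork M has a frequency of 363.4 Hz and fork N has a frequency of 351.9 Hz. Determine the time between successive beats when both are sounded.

f_beat = |363.4 − 351.9| = 11.5 Hz.
Beat period T = 1 / f_beat = 1 / 11.5 s.

0.087 s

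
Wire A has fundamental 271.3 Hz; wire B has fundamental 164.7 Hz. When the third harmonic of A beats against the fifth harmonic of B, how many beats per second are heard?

Third harmonic of the first: 3·271.3 = 813.9 Hz.
Fifth harmonic of the second: 5·164.7 = 823.5 Hz.
f_beat = |813.9 − 823.5| = 9.6 Hz.

9.6 Hz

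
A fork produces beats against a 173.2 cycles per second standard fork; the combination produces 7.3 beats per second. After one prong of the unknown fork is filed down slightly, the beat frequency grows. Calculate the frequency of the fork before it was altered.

|f − 173.2| = 7.3, so the fork was at either 165.9 Hz or 180.5 Hz.
Filing a prong removes mass and raises the fork's frequency; the adjustment raises the fork's frequency.
The beat rate rose, so the adjustment moved the fork further from 173.2 Hz — it was already above the reference.

180.5 Hz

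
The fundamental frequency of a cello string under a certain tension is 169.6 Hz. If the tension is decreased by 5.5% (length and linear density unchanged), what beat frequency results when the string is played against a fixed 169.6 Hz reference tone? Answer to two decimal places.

For a string, f ∝ √T, so the new frequency is 169.6·√0.945 = 164.8700 Hz.
f_beat = |164.8700 − 169.6| = 4.73 Hz.

4.73 Hz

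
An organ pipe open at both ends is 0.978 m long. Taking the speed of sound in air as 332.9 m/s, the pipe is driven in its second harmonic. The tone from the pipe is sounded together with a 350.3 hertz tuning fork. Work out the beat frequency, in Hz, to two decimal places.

9.91 Hz

Open pipe: f_n = n·v/(2L) = 2·332.9/(2·0.978) = 340.3885 Hz.
f_beat = |340.3885 − 350.3| = 9.91 Hz.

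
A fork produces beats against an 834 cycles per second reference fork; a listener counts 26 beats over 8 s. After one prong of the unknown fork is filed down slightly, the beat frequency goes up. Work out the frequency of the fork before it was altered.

837.25 Hz

Beat frequency = 26/8 = 3.25 Hz.
|f − 834| = 3.25, so the fork was at either 830.75 Hz or 837.25 Hz.
Filing a prong removes mass and raises the fork's frequency; the adjustment raises the fork's frequency.
The beat rate rose, so the adjustment moved the fork further from 834 Hz — it was already above the reference.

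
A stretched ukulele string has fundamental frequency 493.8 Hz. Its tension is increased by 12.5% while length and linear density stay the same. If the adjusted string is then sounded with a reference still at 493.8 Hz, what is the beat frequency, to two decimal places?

29.95 Hz

For a string, f ∝ √T, so the new frequency is 493.8·√1.125 = 523.7540 Hz.
f_beat = |523.7540 − 493.8| = 29.95 Hz.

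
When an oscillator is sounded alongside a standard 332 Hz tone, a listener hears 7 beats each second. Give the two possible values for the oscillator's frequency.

325 Hz or 339 Hz

|f − 332| = 7, so f = 332 ± 7.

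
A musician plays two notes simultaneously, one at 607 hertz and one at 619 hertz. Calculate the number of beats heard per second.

f_beat = |f₁ − f₂|.
|607 − 619| = 12 Hz.

12 Hz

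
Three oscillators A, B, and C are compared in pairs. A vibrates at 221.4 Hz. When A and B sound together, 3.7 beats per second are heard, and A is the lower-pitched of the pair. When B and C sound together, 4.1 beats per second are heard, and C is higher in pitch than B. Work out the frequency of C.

229.2 Hz

B is above A, so f_B = 221.4 + 3.7 = 225.1 Hz.
C is above B, so f_C = 225.1 + 4.1 = 229.2 Hz.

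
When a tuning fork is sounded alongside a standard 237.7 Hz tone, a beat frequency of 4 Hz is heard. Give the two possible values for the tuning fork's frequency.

|f − 237.7| = 4, so f = 237.7 ± 4.

233.7 Hz or 241.7 Hz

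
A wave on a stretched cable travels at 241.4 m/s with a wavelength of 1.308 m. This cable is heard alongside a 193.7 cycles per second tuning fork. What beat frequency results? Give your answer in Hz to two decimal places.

9.14 Hz

Source frequency f = v/λ = 241.4/1.308 = 184.5566 Hz.
f_beat = |184.5566 − 193.7| = 9.14 Hz.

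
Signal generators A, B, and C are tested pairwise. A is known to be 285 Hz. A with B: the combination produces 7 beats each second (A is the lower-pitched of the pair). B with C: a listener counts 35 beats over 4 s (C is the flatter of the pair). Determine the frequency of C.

283.25 Hz

B is above A, so f_B = 285 + 7 = 292 Hz.
B–C: Beat frequency = 35/4 = 8.75 Hz.
C is below B, so f_C = 292 − 8.75 = 283.25 Hz.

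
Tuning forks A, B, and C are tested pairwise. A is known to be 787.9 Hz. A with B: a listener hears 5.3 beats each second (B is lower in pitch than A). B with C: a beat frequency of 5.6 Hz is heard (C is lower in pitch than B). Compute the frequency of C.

B is below A, so f_B = 787.9 − 5.3 = 782.6 Hz.
C is below B, so f_C = 782.6 − 5.6 = 777 Hz.

777 Hz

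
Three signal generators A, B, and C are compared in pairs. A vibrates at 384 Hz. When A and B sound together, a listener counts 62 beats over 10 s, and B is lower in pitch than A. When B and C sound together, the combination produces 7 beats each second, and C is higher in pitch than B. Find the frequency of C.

A–B: Beat frequency = 62/10 = 6.2 Hz.
B is below A, so f_B = 384 − 6.2 = 377.8 Hz.
C is above B, so f_C = 377.8 + 7 = 384.8 Hz.

384.8 Hz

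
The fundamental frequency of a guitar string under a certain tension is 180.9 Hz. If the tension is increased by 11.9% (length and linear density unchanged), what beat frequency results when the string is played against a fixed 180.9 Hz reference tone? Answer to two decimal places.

For a string, f ∝ √T, so the new frequency is 180.9·√1.119 = 191.3611 Hz.
f_beat = |191.3611 − 180.9| = 10.46 Hz.

10.46 Hz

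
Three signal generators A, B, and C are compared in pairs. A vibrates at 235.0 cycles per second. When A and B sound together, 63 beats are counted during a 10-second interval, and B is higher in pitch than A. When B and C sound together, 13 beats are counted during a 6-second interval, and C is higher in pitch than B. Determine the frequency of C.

A–B: Beat frequency = 63/10 = 6.3 Hz.
B is above A, so f_B = 235.0 + 6.3 = 241.3 Hz.
B–C: Beat frequency = 13/6 = 2.1667 Hz.
C is above B, so f_C = 241.3 + 2.1667 = 243.4667 Hz.

243.4667 Hz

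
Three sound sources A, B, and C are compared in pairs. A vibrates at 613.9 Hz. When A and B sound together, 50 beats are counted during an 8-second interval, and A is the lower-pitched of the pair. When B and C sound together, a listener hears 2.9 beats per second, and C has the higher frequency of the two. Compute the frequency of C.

A–B: Beat frequency = 50/8 = 6.25 Hz.
B is above A, so f_B = 613.9 + 6.25 = 620.15 Hz.
C is above B, so f_C = 620.15 + 2.9 = 623.05 Hz.

623.05 Hz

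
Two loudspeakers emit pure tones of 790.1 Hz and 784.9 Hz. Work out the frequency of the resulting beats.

Beats arise from superposition of two nearby frequencies; the beat rate is |f₁ − f₂|.
|790.1 − 784.9| = 5.2 Hz.

5.2 Hz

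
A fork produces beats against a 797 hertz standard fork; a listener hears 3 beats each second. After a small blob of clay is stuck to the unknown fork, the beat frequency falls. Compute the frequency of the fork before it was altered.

800 Hz

|f − 797| = 3, so the fork was at either 794 Hz or 800 Hz.
Adding mass to a fork lowers its frequency; the adjustment lowers the fork's frequency.
The beat rate fell, so the adjustment moved the fork toward 797 Hz — it must have started above the reference.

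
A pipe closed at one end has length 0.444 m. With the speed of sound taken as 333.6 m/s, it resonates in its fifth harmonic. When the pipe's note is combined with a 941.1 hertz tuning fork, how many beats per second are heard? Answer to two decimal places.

1.91 Hz

Closed pipe (odd harmonics): f_n = n·v/(4L) = 5·333.6/(4·0.444) = 939.1892 Hz.
f_beat = |939.1892 − 941.1| = 1.91 Hz.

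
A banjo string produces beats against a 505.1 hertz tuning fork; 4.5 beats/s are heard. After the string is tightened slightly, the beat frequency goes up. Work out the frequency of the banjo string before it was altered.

|f − 505.1| = 4.5, so the banjo string was at either 500.6 Hz or 509.6 Hz.
Increasing tension raises a string's frequency; the adjustment raises the banjo string's frequency.
The beat rate rose, so the adjustment moved the banjo string further from 505.1 Hz — it was already above the reference.

509.6 Hz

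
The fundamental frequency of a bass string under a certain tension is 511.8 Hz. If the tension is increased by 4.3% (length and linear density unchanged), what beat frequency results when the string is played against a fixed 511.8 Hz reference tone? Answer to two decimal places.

10.89 Hz

For a string, f ∝ √T, so the new frequency is 511.8·√1.043 = 522.6879 Hz.
f_beat = |522.6879 − 511.8| = 10.89 Hz.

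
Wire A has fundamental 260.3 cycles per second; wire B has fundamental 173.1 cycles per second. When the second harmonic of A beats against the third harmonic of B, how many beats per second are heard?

1.3 Hz

Second harmonic of the first: 2·260.3 = 520.6 Hz.
Third harmonic of the second: 3·173.1 = 519.3 Hz.
f_beat = |520.6 − 519.3| = 1.3 Hz.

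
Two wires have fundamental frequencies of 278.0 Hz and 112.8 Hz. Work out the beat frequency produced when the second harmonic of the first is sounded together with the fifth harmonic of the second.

8.0 Hz

Second harmonic of the first: 2·278.0 = 556.0 Hz.
Fifth harmonic of the second: 5·112.8 = 564.0 Hz.
f_beat = |556.0 − 564.0| = 8.0 Hz.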